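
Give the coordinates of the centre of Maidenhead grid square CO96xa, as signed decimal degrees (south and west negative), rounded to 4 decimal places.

Field C=2, O=14: +2·20° lon, +14·10° lat → SW at lon -140°, lat 50°.
Square 9, 6: +9·2° lon, +6·1° lat → SW at lon -122°, lat 56°.
Subsquare x=23, a=0: +23·0.0833333° lon, +0·0.0416667° lat → SW at lon -120.083°, lat 56°.
Cell spans 0.0833333° lon × 0.0416667° lat. Centre is SW corner plus half of each.
latitude 56.0208, longitude -120.0417.

56.0208, -120.0417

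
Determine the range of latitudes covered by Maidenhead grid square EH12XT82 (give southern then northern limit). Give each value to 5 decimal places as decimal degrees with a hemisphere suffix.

Field E=4, H=7: +4·20° lon, +7·10° lat → SW at lon -100°, lat -20°.
Square 1, 2: +1·2° lon, +2·1° lat → SW at lon -98°, lat -18°.
Subsquare x=23, t=19: +23·0.0833333° lon, +19·0.0416667° lat → SW at lon -96.0833°, lat -17.2083°.
Extended square 8, 2: +8·0.00833333° lon, +2·0.00416667° lat → SW at lon -96.0167°, lat -17.2°.
Cell spans 0.00833333° lon × 0.00416667° lat.
south 17.20000° S, north 17.19583° S.

17.20000° S, 17.19583° S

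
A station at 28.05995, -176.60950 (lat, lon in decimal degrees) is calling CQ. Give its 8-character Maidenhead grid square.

AL18qb64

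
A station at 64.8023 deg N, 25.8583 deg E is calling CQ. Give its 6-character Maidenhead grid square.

KP24wt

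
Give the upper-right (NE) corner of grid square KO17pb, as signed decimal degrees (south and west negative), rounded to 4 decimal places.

57.0833, 23.3333

Field K=10, O=14: +10·20° lon, +14·10° lat → SW at lon 20°, lat 50°.
Square 1, 7: +1·2° lon, +7·1° lat → SW at lon 22°, lat 57°.
Subsquare p=15, b=1: +15·0.0833333° lon, +1·0.0416667° lat → SW at lon 23.25°, lat 57.0417°.
Cell spans 0.0833333° lon × 0.0416667° lat. NE corner is SW corner plus one full cell.
latitude 57.0833, longitude 23.3333.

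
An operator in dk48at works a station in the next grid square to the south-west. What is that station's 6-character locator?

DK38xs

Longitude subsquare a = 0; −1 → -1, wraps to 23 = x, carry into square.
Longitude square 4; −1 → 3.
Latitude subsquare t = 19; −1 → 18 = s.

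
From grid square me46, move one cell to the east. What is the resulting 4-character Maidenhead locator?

ME56

Longitude square 4; +1 → 5.
The latitude characters are unchanged.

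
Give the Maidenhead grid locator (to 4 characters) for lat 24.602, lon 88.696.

Offset from 180°W / 90°S: lon 268.70°, lat 114.60°.
Field: lon ⌊268.70/20⌋ = 13 → N; lat ⌊114.60/10⌋ = 11 → L.
Square: lon ⌊8.70/2⌋ = 4; lat ⌊4.60/1⌋ = 4.

NL44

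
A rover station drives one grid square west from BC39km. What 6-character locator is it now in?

BC39jm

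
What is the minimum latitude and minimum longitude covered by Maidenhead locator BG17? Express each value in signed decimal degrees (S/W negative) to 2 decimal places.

-23.00, -158.00

Field B=1, G=6: +1·20° lon, +6·10° lat → SW at lon -160°, lat -30°.
Square 1, 7: +1·2° lon, +7·1° lat → SW at lon -158°, lat -23°.
latitude -23.00, longitude -158.00.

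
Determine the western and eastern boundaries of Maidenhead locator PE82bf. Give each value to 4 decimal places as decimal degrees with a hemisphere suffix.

Field P=15, E=4: +15·20° lon, +4·10° lat → SW at lon 120°, lat -50°.
Square 8, 2: +8·2° lon, +2·1° lat → SW at lon 136°, lat -48°.
Subsquare b=1, f=5: +1·0.0833333° lon, +5·0.0416667° lat → SW at lon 136.083°, lat -47.7917°.
Cell spans 0.0833333° lon × 0.0416667° lat.
west 136.0833° E, east 136.1667° E.

136.0833° E, 136.1667° E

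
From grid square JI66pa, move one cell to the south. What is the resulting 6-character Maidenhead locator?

JI65px

Latitude subsquare a = 0; −1 → -1, wraps to 23 = x, carry into square.
Latitude square 6; −1 → 5.
The longitude characters are unchanged.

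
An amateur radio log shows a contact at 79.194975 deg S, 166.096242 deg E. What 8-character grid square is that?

RB30bt13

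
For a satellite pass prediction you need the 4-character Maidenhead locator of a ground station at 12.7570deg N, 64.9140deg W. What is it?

Add 180° to longitude and 90° to latitude: 115.09, 102.76.
Field: lon ⌊115.09/20⌋ = 5 → F; lat ⌊102.76/10⌋ = 10 → K.
Square: lon ⌊15.09/2⌋ = 7; lat ⌊2.76/1⌋ = 2.

FK72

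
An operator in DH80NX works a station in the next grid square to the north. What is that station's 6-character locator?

DH81na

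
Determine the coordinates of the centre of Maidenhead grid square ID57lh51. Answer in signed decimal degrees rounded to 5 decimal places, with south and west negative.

-52.70208, -9.03750

Field I=8, D=3: +8·20° lon, +3·10° lat → SW at lon -20°, lat -60°.
Square 5, 7: +5·2° lon, +7·1° lat → SW at lon -10°, lat -53°.
Subsquare l=11, h=7: +11·0.0833333° lon, +7·0.0416667° lat → SW at lon -9.08333°, lat -52.7083°.
Extended square 5, 1: +5·0.00833333° lon, +1·0.00416667° lat → SW at lon -9.04167°, lat -52.7042°.
Cell spans 0.00833333° lon × 0.00416667° lat. Centre is SW corner plus half of each.
latitude -52.70208, longitude -9.03750.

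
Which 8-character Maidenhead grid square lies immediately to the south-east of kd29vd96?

KD29wd05

Longitude extended square 9; +1 → 10, wraps to 0, carry into subsquare.
Longitude subsquare v = 21; +1 → 22 = w.
Latitude extended square 6; −1 → 5.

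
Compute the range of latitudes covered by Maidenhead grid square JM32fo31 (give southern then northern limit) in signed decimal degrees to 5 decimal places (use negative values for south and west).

32.58750, 32.59167

Field J=9, M=12: +9·20° lon, +12·10° lat → SW at lon 0°, lat 30°.
Square 3, 2: +3·2° lon, +2·1° lat → SW at lon 6°, lat 32°.
Subsquare f=5, o=14: +5·0.0833333° lon, +14·0.0416667° lat → SW at lon 6.41667°, lat 32.5833°.
Extended square 3, 1: +3·0.00833333° lon, +1·0.00416667° lat → SW at lon 6.44167°, lat 32.5875°.
Cell spans 0.00833333° lon × 0.00416667° lat.
south 32.58750, north 32.59167.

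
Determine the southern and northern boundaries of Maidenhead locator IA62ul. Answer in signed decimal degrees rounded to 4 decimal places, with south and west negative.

-87.5417, -87.5000

Field I=8, A=0: +8·20° lon, +0·10° lat → SW at lon -20°, lat -90°.
Square 6, 2: +6·2° lon, +2·1° lat → SW at lon -8°, lat -88°.
Subsquare u=20, l=11: +20·0.0833333° lon, +11·0.0416667° lat → SW at lon -6.33333°, lat -87.5417°.
Cell spans 0.0833333° lon × 0.0416667° lat.
south -87.5417, north -87.5000.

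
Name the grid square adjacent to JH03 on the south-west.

IH92

Longitude square 0; −1 → -1, wraps to 9, carry into field.
Longitude field J = 9; −1 → 8 = I.
Latitude square 3; −1 → 2.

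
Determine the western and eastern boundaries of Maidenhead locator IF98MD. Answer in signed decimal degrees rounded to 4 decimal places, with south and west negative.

-1.0000, -0.9167

Field I=8, F=5: +8·20° lon, +5·10° lat → SW at lon -20°, lat -40°.
Square 9, 8: +9·2° lon, +8·1° lat → SW at lon -2°, lat -32°.
Subsquare m=12, d=3: +12·0.0833333° lon, +3·0.0416667° lat → SW at lon -1°, lat -31.875°.
Cell spans 0.0833333° lon × 0.0416667° lat.
west -1.0000, east -0.9167.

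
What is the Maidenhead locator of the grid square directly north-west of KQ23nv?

KQ23mw

Longitude subsquare n = 13; −1 → 12 = m.
Latitude subsquare v = 21; +1 → 22 = w.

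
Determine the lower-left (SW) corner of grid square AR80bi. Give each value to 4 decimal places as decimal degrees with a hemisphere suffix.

Field A=0, R=17: +0·20° lon, +17·10° lat → SW at lon -180°, lat 80°.
Square 8, 0: +8·2° lon, +0·1° lat → SW at lon -164°, lat 80°.
Subsquare b=1, i=8: +1·0.0833333° lon, +8·0.0416667° lat → SW at lon -163.917°, lat 80.3333°.
latitude 80.3333° N, longitude 163.9167° W.

80.3333° N, 163.9167° W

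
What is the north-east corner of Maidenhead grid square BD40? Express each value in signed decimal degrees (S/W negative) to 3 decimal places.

-59.000, -150.000

Field B=1, D=3: +1·20° lon, +3·10° lat → SW at lon -160°, lat -60°.
Square 4, 0: +4·2° lon, +0·1° lat → SW at lon -152°, lat -60°.
Cell spans 2° lon × 1° lat. NE corner is SW corner plus one full cell.
latitude -59.000, longitude -150.000.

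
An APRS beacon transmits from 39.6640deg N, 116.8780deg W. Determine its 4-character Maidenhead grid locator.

DM19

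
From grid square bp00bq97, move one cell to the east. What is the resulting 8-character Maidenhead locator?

BP00cq07

Longitude extended square 9; +1 → 10, wraps to 0, carry into subsquare.
Longitude subsquare b = 1; +1 → 2 = c.
The latitude characters are unchanged.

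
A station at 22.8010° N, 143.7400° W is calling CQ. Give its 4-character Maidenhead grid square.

BL82

Shift to the Maidenhead origin (180°W, 90°S): lon 36.26, lat 112.80.
Field: 36.26/20 → 1 → B, 112.80/10 → 11 → L; chars BL.
Square: 16.26/2 → 8, 2.80/1 → 2; chars 82.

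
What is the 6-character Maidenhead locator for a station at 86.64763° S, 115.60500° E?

Add 180° to longitude and 90° to latitude: 295.6050, 3.3524.
Field: 295.6050/20 → 14 → O, 3.3524/10 → 0 → A; chars OA.
Square: 15.6050/2 → 7, 3.3524/1 → 3; chars 73.
Subsquare: 1.6050/0.0833333 → 19 → t, 0.3524/0.0416667 → 8 → i; chars ti.

OA73ti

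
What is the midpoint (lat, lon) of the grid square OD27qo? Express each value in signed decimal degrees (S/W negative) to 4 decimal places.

-52.3958, 105.3750

Field O=14, D=3: +14·20° lon, +3·10° lat → SW at lon 100°, lat -60°.
Square 2, 7: +2·2° lon, +7·1° lat → SW at lon 104°, lat -53°.
Subsquare q=16, o=14: +16·0.0833333° lon, +14·0.0416667° lat → SW at lon 105.333°, lat -52.4167°.
Cell spans 0.0833333° lon × 0.0416667° lat. Centre is SW corner plus half of each.
latitude -52.3958, longitude 105.3750.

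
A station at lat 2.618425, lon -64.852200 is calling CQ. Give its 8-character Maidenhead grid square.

FJ72no78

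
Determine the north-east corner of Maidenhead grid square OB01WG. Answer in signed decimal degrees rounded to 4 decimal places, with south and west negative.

Field O=14, B=1: +14·20° lon, +1·10° lat → SW at lon 100°, lat -80°.
Square 0, 1: +0·2° lon, +1·1° lat → SW at lon 100°, lat -79°.
Subsquare w=22, g=6: +22·0.0833333° lon, +6·0.0416667° lat → SW at lon 101.833°, lat -78.75°.
Cell spans 0.0833333° lon × 0.0416667° lat. NE corner is SW corner plus one full cell.
latitude -78.7083, longitude 101.9167.

-78.7083, 101.9167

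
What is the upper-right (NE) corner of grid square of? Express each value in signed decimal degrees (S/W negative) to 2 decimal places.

-30.00, 120.00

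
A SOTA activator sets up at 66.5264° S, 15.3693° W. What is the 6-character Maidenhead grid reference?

Offset from 180°W / 90°S: lon 164.6307°, lat 23.4736°.
Field: lon ⌊164.6307/20⌋ = 8 → I; lat ⌊23.4736/10⌋ = 2 → C.
Square: lon ⌊4.6307/2⌋ = 2; lat ⌊3.4736/1⌋ = 3.
Subsquare: lon ⌊0.6307/0.0833333⌋ = 7 → h; lat ⌊0.4736/0.0416667⌋ = 11 → l.

IC23hl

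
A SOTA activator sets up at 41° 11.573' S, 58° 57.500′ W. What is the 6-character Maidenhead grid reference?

Add 180° to longitude and 90° to latitude: 121.0417, 48.8071.
Field: 121.0417/20 → 6 → G, 48.8071/10 → 4 → E; chars GE.
Square: 1.0417/2 → 0, 8.8071/1 → 8; chars 08.
Subsquare: 1.0417/0.0833333 → 12 → m, 0.8071/0.0416667 → 19 → t; chars mt.

GE08mt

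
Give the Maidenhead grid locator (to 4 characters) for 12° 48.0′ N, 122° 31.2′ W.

CK82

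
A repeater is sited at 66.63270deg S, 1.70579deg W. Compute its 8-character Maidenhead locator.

Offset from 180°W / 90°S: lon 178.29421°, lat 23.36730°.
Field: lon ⌊178.29421/20⌋ = 8 → I; lat ⌊23.36730/10⌋ = 2 → C.
Square: lon ⌊18.29421/2⌋ = 9; lat ⌊3.36730/1⌋ = 3.
Subsquare: lon ⌊0.29421/0.0833333⌋ = 3 → d; lat ⌊0.36730/0.0416667⌋ = 8 → i.
Extended square: lon ⌊0.04421/0.00833333⌋ = 5; lat ⌊0.03397/0.00416667⌋ = 8.

IC93di58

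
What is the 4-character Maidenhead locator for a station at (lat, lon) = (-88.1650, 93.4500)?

NA61

Add 180° to longitude and 90° to latitude: 273.45, 1.83.
Field: lon ⌊273.45/20⌋ = 13 → N; lat ⌊1.83/10⌋ = 0 → A.
Square: lon ⌊13.45/2⌋ = 6; lat ⌊1.83/1⌋ = 1.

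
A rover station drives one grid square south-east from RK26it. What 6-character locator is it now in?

RK26js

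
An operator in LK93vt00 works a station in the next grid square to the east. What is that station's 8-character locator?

Longitude extended square 0; +1 → 1.
The latitude characters are unchanged.

LK93vt10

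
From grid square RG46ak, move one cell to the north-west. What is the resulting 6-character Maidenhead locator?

RG36xl

Longitude subsquare a = 0; −1 → -1, wraps to 23 = x, carry into square.
Longitude square 4; −1 → 3.
Latitude subsquare k = 10; +1 → 11 = l.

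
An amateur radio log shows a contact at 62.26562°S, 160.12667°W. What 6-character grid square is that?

AC97wr

Shift to the Maidenhead origin (180°W, 90°S): lon 19.8733, lat 27.7344.
Field: 19.8733/20 → 0 → A, 27.7344/10 → 2 → C; chars AC.
Square: 19.8733/2 → 9, 7.7344/1 → 7; chars 97.
Subsquare: 1.8733/0.0833333 → 22 → w, 0.7344/0.0416667 → 17 → r; chars wr.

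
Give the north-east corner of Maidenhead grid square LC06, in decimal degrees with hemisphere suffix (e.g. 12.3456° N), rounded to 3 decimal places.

63.000° S, 42.000° E

Field L=11, C=2: +11·20° lon, +2·10° lat → SW at lon 40°, lat -70°.
Square 0, 6: +0·2° lon, +6·1° lat → SW at lon 40°, lat -64°.
Cell spans 2° lon × 1° lat. NE corner is SW corner plus one full cell.
latitude 63.000° S, longitude 42.000° E.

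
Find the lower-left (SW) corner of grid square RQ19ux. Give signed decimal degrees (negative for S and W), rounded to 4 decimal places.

79.9583, 163.6667

Field R=17, Q=16: +17·20° lon, +16·10° lat → SW at lon 160°, lat 70°.
Square 1, 9: +1·2° lon, +9·1° lat → SW at lon 162°, lat 79°.
Subsquare u=20, x=23: +20·0.0833333° lon, +23·0.0416667° lat → SW at lon 163.667°, lat 79.9583°.
latitude 79.9583, longitude 163.6667.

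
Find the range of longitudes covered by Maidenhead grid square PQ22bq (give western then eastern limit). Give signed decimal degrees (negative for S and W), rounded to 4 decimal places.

Field P=15, Q=16: +15·20° lon, +16·10° lat → SW at lon 120°, lat 70°.
Square 2, 2: +2·2° lon, +2·1° lat → SW at lon 124°, lat 72°.
Subsquare b=1, q=16: +1·0.0833333° lon, +16·0.0416667° lat → SW at lon 124.083°, lat 72.6667°.
Cell spans 0.0833333° lon × 0.0416667° lat.
west 124.0833, east 124.1667.

124.0833, 124.1667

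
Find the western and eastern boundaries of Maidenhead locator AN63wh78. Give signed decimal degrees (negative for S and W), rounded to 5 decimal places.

-166.10833, -166.10000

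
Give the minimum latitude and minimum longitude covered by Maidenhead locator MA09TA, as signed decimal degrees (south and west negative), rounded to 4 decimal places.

-81.0000, 61.5833

Field M=12, A=0: +12·20° lon, +0·10° lat → SW at lon 60°, lat -90°.
Square 0, 9: +0·2° lon, +9·1° lat → SW at lon 60°, lat -81°.
Subsquare t=19, a=0: +19·0.0833333° lon, +0·0.0416667° lat → SW at lon 61.5833°, lat -81°.
latitude -81.0000, longitude 61.5833.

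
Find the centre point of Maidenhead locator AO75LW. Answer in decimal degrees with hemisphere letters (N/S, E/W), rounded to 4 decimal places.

Field A=0, O=14: +0·20° lon, +14·10° lat → SW at lon -180°, lat 50°.
Square 7, 5: +7·2° lon, +5·1° lat → SW at lon -166°, lat 55°.
Subsquare l=11, w=22: +11·0.0833333° lon, +22·0.0416667° lat → SW at lon -165.083°, lat 55.9167°.
Cell spans 0.0833333° lon × 0.0416667° lat. Centre is SW corner plus half of each.
latitude 55.9375° N, longitude 165.0417° W.

55.9375° N, 165.0417° W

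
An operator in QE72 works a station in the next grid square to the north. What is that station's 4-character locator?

QE73

Latitude square 2; +1 → 3.
The longitude characters are unchanged.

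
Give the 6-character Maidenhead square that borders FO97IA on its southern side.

FO96ix

Latitude subsquare a = 0; −1 → -1, wraps to 23 = x, carry into square.
Latitude square 7; −1 → 6.
The longitude characters are unchanged.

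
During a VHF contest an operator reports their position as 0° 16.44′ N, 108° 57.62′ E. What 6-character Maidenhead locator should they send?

OJ40lg

Offset from 180°W / 90°S: lon 288.9603°, lat 90.2740°.
Field: 288.9603/20 → 14 → O, 90.2740/10 → 9 → J; chars OJ.
Square: 8.9603/2 → 4, 0.2740/1 → 0; chars 40.
Subsquare: 0.9603/0.0833333 → 11 → l, 0.2740/0.0416667 → 6 → g; chars lg.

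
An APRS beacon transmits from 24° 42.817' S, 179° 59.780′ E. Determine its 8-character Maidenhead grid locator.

Offset from 180°W / 90°S: lon 359.99633°, lat 65.28638°.
Field (20°×10°, letters A–R): 359.99633/20 → 17 → R, 65.28638/10 → 6 → G; chars RG.
Square (2°×1°, digits 0–9): 19.99633/2 → 9, 5.28638/1 → 5; chars 95.
Subsquare (5′×2.5′, letters a–x): 1.99633/0.0833333 → 23 → x, 0.28638/0.0416667 → 6 → g; chars xg.
Extended square (30″×15″, digits 0–9): 0.07967/0.00833333 → 9, 0.03638/0.00416667 → 8; chars 98.

RG95xg98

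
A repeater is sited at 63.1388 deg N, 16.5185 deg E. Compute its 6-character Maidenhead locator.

JP83gd

Offset from 180°W / 90°S: lon 196.5185°, lat 153.1388°.
Field (20°×10°, letters A–R): lon ⌊196.5185/20⌋ = 9 → J; lat ⌊153.1388/10⌋ = 15 → P.
Square (2°×1°, digits 0–9): lon ⌊16.5185/2⌋ = 8; lat ⌊3.1388/1⌋ = 3.
Subsquare (5′×2.5′, letters a–x): lon ⌊0.5185/0.0833333⌋ = 6 → g; lat ⌊0.1388/0.0416667⌋ = 3 → d.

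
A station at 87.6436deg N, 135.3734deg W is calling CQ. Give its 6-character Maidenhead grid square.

CR27hp

Add 180° to longitude and 90° to latitude: 44.6266, 177.6436.
Field: 44.6266/20 → 2 → C, 177.6436/10 → 17 → R; chars CR.
Square: 4.6266/2 → 2, 7.6436/1 → 7; chars 27.
Subsquare: 0.6266/0.0833333 → 7 → h, 0.6436/0.0416667 → 15 → p; chars hp.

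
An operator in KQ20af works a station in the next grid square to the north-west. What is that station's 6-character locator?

Longitude subsquare a = 0; −1 → -1, wraps to 23 = x, carry into square.
Longitude square 2; −1 → 1.
Latitude subsquare f = 5; +1 → 6 = g.

KQ10xg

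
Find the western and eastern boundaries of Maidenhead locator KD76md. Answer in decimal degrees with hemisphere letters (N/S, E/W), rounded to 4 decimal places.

35.0000° E, 35.0833° E

Field K=10, D=3: +10·20° lon, +3·10° lat → SW at lon 20°, lat -60°.
Square 7, 6: +7·2° lon, +6·1° lat → SW at lon 34°, lat -54°.
Subsquare m=12, d=3: +12·0.0833333° lon, +3·0.0416667° lat → SW at lon 35°, lat -53.875°.
Cell spans 0.0833333° lon × 0.0416667° lat.
west 35.0000° E, east 35.0833° E.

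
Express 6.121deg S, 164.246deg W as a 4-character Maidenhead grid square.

AI73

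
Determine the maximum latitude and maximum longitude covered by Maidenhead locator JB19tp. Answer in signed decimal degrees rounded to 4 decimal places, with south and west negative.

Field J=9, B=1: +9·20° lon, +1·10° lat → SW at lon 0°, lat -80°.
Square 1, 9: +1·2° lon, +9·1° lat → SW at lon 2°, lat -71°.
Subsquare t=19, p=15: +19·0.0833333° lon, +15·0.0416667° lat → SW at lon 3.58333°, lat -70.375°.
Cell spans 0.0833333° lon × 0.0416667° lat. NE corner is SW corner plus one full cell.
latitude -70.3333, longitude 3.6667.

-70.3333, 3.6667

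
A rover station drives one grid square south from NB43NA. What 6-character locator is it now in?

NB42nx

Latitude subsquare a = 0; −1 → -1, wraps to 23 = x, carry into square.
Latitude square 3; −1 → 2.
The longitude characters are unchanged.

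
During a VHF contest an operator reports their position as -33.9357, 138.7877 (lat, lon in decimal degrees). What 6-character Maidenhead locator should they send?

PF96jb

Add 180° to longitude and 90° to latitude: 318.7877, 56.0643.
Field: 318.7877/20 → 15 → P, 56.0643/10 → 5 → F; chars PF.
Square: 18.7877/2 → 9, 6.0643/1 → 6; chars 96.
Subsquare: 0.7877/0.0833333 → 9 → j, 0.0643/0.0416667 → 1 → b; chars jb.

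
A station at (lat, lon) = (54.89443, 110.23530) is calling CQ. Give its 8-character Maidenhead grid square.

Add 180° to longitude and 90° to latitude: 290.23530, 144.89443.
Field: lon ⌊290.23530/20⌋ = 14 → O; lat ⌊144.89443/10⌋ = 14 → O.
Square: lon ⌊10.23530/2⌋ = 5; lat ⌊4.89443/1⌋ = 4.
Subsquare: lon ⌊0.23530/0.0833333⌋ = 2 → c; lat ⌊0.89443/0.0416667⌋ = 21 → v.
Extended square: lon ⌊0.06863/0.00833333⌋ = 8; lat ⌊0.01943/0.00416667⌋ = 4.

OO54cv84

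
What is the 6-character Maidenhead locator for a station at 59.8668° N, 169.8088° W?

AO59cu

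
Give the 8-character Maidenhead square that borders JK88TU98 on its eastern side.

Longitude extended square 9; +1 → 10, wraps to 0, carry into subsquare.
Longitude subsquare t = 19; +1 → 20 = u.
The latitude characters are unchanged.

JK88uu08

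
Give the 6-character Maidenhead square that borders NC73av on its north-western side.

NC63xw

Longitude subsquare a = 0; −1 → -1, wraps to 23 = x, carry into square.
Longitude square 7; −1 → 6.
Latitude subsquare v = 21; +1 → 22 = w.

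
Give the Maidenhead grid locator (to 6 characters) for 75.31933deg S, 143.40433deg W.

Offset from 180°W / 90°S: lon 36.5957°, lat 14.6807°.
Field (20°×10°, letters A–R): 36.5957/20 → 1 → B, 14.6807/10 → 1 → B; chars BB.
Square (2°×1°, digits 0–9): 16.5957/2 → 8, 4.6807/1 → 4; chars 84.
Subsquare (5′×2.5′, letters a–x): 0.5957/0.0833333 → 7 → h, 0.6807/0.0416667 → 16 → q; chars hq.

BB84hq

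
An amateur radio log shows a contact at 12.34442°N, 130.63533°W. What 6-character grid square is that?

Shift to the Maidenhead origin (180°W, 90°S): lon 49.3647, lat 102.3444.
Field: 49.3647/20 → 2 → C, 102.3444/10 → 10 → K; chars CK.
Square: 9.3647/2 → 4, 2.3444/1 → 2; chars 42.
Subsquare: 1.3647/0.0833333 → 16 → q, 0.3444/0.0416667 → 8 → i; chars qi.

CK42qi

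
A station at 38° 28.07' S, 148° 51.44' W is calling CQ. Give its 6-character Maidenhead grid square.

BF51nm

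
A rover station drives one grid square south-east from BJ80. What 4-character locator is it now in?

BI99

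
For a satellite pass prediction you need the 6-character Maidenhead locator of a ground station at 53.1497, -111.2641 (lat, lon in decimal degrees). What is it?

DO43id

Add 180° to longitude and 90° to latitude: 68.7359, 143.1497.
Field (20°×10°, letters A–R): 68.7359/20 → 3 → D, 143.1497/10 → 14 → O; chars DO.
Square (2°×1°, digits 0–9): 8.7359/2 → 4, 3.1497/1 → 3; chars 43.
Subsquare (5′×2.5′, letters a–x): 0.7359/0.0833333 → 8 → i, 0.1497/0.0416667 → 3 → d; chars id.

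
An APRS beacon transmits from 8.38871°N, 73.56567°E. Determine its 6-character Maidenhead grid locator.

MJ68sj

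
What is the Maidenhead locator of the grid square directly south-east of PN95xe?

QN05ad

Longitude subsquare x = 23; +1 → 24, wraps to 0 = a, carry into square.
Longitude square 9; +1 → 10, wraps to 0, carry into field.
Longitude field P = 15; +1 → 16 = Q.
Latitude subsquare e = 4; −1 → 3 = d.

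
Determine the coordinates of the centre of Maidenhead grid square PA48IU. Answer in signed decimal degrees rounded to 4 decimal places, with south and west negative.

-81.1458, 128.7083

Field P=15, A=0: +15·20° lon, +0·10° lat → SW at lon 120°, lat -90°.
Square 4, 8: +4·2° lon, +8·1° lat → SW at lon 128°, lat -82°.
Subsquare i=8, u=20: +8·0.0833333° lon, +20·0.0416667° lat → SW at lon 128.667°, lat -81.1667°.
Cell spans 0.0833333° lon × 0.0416667° lat. Centre is SW corner plus half of each.
latitude -81.1458, longitude 128.7083.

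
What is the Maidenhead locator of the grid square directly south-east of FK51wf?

FK51xe

Longitude subsquare w = 22; +1 → 23 = x.
Latitude subsquare f = 5; −1 → 4 = e.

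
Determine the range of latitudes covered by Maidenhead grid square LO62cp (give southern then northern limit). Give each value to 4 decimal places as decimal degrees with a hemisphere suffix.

52.6250° N, 52.6667° N

Field L=11, O=14: +11·20° lon, +14·10° lat → SW at lon 40°, lat 50°.
Square 6, 2: +6·2° lon, +2·1° lat → SW at lon 52°, lat 52°.
Subsquare c=2, p=15: +2·0.0833333° lon, +15·0.0416667° lat → SW at lon 52.1667°, lat 52.625°.
Cell spans 0.0833333° lon × 0.0416667° lat.
south 52.6250° N, north 52.6667° N.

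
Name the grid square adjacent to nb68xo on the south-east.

Longitude subsquare x = 23; +1 → 24, wraps to 0 = a, carry into square.
Longitude square 6; +1 → 7.
Latitude subsquare o = 14; −1 → 13 = n.

NB78an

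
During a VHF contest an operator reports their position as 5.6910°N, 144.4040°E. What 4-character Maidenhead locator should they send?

QJ25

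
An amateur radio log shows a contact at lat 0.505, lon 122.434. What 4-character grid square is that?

PJ10

Shift to the Maidenhead origin (180°W, 90°S): lon 302.43, lat 90.50.
Field (20°×10°, letters A–R): 302.43/20 → 15 → P, 90.50/10 → 9 → J; chars PJ.
Square (2°×1°, digits 0–9): 2.43/2 → 1, 0.50/1 → 0; chars 10.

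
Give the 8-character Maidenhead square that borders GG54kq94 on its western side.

GG54kq84

Longitude extended square 9; −1 → 8.
The latitude characters are unchanged.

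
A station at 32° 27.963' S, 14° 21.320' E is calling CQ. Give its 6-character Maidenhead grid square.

Shift to the Maidenhead origin (180°W, 90°S): lon 194.3553, lat 57.5339.
Field (20°×10°, letters A–R): 194.3553/20 → 9 → J, 57.5339/10 → 5 → F; chars JF.
Square (2°×1°, digits 0–9): 14.3553/2 → 7, 7.5339/1 → 7; chars 77.
Subsquare (5′×2.5′, letters a–x): 0.3553/0.0833333 → 4 → e, 0.5339/0.0416667 → 12 → m; chars em.

JF77em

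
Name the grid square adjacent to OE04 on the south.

Latitude square 4; −1 → 3.
The longitude characters are unchanged.

OE03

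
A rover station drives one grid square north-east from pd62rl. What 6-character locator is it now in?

Longitude subsquare r = 17; +1 → 18 = s.
Latitude subsquare l = 11; +1 → 12 = m.

PD62sm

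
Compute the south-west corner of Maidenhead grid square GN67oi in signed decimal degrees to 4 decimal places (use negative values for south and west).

47.3333, -46.8333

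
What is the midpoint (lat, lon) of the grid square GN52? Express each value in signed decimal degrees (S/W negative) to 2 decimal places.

42.50, -49.00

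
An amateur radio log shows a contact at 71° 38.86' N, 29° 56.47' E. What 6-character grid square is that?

KQ41xp

Offset from 180°W / 90°S: lon 209.9412°, lat 161.6477°.
Field (20°×10°, letters A–R): lon ⌊209.9412/20⌋ = 10 → K; lat ⌊161.6477/10⌋ = 16 → Q.
Square (2°×1°, digits 0–9): lon ⌊9.9412/2⌋ = 4; lat ⌊1.6477/1⌋ = 1.
Subsquare (5′×2.5′, letters a–x): lon ⌊1.9412/0.0833333⌋ = 23 → x; lat ⌊0.6477/0.0416667⌋ = 15 → p.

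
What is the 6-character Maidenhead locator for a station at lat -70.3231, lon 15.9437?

Offset from 180°W / 90°S: lon 195.9437°, lat 19.6769°.
Field: 195.9437/20 → 9 → J, 19.6769/10 → 1 → B; chars JB.
Square: 15.9437/2 → 7, 9.6769/1 → 9; chars 79.
Subsquare: 1.9437/0.0833333 → 23 → x, 0.6769/0.0416667 → 16 → q; chars xq.

JB79xq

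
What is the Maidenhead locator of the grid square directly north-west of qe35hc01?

QE35gc92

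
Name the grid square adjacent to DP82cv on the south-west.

Longitude subsquare c = 2; −1 → 1 = b.
Latitude subsquare v = 21; −1 → 20 = u.

DP82bu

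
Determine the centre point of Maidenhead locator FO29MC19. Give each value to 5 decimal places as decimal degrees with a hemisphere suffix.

Field F=5, O=14: +5·20° lon, +14·10° lat → SW at lon -80°, lat 50°.
Square 2, 9: +2·2° lon, +9·1° lat → SW at lon -76°, lat 59°.
Subsquare m=12, c=2: +12·0.0833333° lon, +2·0.0416667° lat → SW at lon -75°, lat 59.0833°.
Extended square 1, 9: +1·0.00833333° lon, +9·0.00416667° lat → SW at lon -74.9917°, lat 59.1208°.
Cell spans 0.00833333° lon × 0.00416667° lat. Centre is SW corner plus half of each.
latitude 59.12292° N, longitude 74.98750° W.

59.12292° N, 74.98750° W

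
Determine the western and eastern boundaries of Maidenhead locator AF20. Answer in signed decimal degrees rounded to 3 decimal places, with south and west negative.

-176.000, -174.000

Field A=0, F=5: +0·20° lon, +5·10° lat → SW at lon -180°, lat -40°.
Square 2, 0: +2·2° lon, +0·1° lat → SW at lon -176°, lat -40°.
Cell spans 2° lon × 1° lat.
west -176.000, east -174.000.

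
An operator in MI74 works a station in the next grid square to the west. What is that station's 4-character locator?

MI64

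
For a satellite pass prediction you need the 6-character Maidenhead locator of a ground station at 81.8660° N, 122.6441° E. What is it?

PR11hu

Offset from 180°W / 90°S: lon 302.6441°, lat 171.8660°.
Field: lon ⌊302.6441/20⌋ = 15 → P; lat ⌊171.8660/10⌋ = 17 → R.
Square: lon ⌊2.6441/2⌋ = 1; lat ⌊1.8660/1⌋ = 1.
Subsquare: lon ⌊0.6441/0.0833333⌋ = 7 → h; lat ⌊0.8660/0.0416667⌋ = 20 → u.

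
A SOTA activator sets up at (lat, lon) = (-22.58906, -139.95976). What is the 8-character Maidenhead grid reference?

Offset from 180°W / 90°S: lon 40.04024°, lat 67.41094°.
Field: lon ⌊40.04024/20⌋ = 2 → C; lat ⌊67.41094/10⌋ = 6 → G.
Square: lon ⌊0.04024/2⌋ = 0; lat ⌊7.41094/1⌋ = 7.
Subsquare: lon ⌊0.04024/0.0833333⌋ = 0 → a; lat ⌊0.41094/0.0416667⌋ = 9 → j.
Extended square: lon ⌊0.04024/0.00833333⌋ = 4; lat ⌊0.03594/0.00416667⌋ = 8.

CG07aj48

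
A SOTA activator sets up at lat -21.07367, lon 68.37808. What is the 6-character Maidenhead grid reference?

Shift to the Maidenhead origin (180°W, 90°S): lon 248.3781, lat 68.9263.
Field: lon ⌊248.3781/20⌋ = 12 → M; lat ⌊68.9263/10⌋ = 6 → G.
Square: lon ⌊8.3781/2⌋ = 4; lat ⌊8.9263/1⌋ = 8.
Subsquare: lon ⌊0.3781/0.0833333⌋ = 4 → e; lat ⌊0.9263/0.0416667⌋ = 22 → w.

MG48ew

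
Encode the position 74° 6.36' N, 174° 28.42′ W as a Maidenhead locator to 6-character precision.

Offset from 180°W / 90°S: lon 5.5263°, lat 164.1060°.
Field (20°×10°, letters A–R): 5.5263/20 → 0 → A, 164.1060/10 → 16 → Q; chars AQ.
Square (2°×1°, digits 0–9): 5.5263/2 → 2, 4.1060/1 → 4; chars 24.
Subsquare (5′×2.5′, letters a–x): 1.5263/0.0833333 → 18 → s, 0.1060/0.0416667 → 2 → c; chars sc.

AQ24sc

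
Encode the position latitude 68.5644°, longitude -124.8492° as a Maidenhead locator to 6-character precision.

CP78nn

Shift to the Maidenhead origin (180°W, 90°S): lon 55.1508, lat 158.5644.
Field: 55.1508/20 → 2 → C, 158.5644/10 → 15 → P; chars CP.
Square: 15.1508/2 → 7, 8.5644/1 → 8; chars 78.
Subsquare: 1.1508/0.0833333 → 13 → n, 0.5644/0.0416667 → 13 → n; chars nn.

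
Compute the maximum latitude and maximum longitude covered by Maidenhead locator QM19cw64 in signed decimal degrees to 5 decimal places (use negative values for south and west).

39.93750, 142.22500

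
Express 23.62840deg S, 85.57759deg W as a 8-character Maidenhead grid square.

EG76fi09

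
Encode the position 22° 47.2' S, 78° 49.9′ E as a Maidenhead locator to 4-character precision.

Add 180° to longitude and 90° to latitude: 258.83, 67.21.
Field: 258.83/20 → 12 → M, 67.21/10 → 6 → G; chars MG.
Square: 18.83/2 → 9, 7.21/1 → 7; chars 97.

MG97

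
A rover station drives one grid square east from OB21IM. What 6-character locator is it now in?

OB21jm

Longitude subsquare i = 8; +1 → 9 = j.
The latitude characters are unchanged.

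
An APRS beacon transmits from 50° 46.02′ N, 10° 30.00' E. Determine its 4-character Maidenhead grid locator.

JO50

Offset from 180°W / 90°S: lon 190.50°, lat 140.77°.
Field (20°×10°, letters A–R): 190.50/20 → 9 → J, 140.77/10 → 14 → O; chars JO.
Square (2°×1°, digits 0–9): 10.50/2 → 5, 0.77/1 → 0; chars 50.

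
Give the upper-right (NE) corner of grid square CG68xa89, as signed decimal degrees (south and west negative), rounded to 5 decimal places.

-21.95833, -126.00833

Field C=2, G=6: +2·20° lon, +6·10° lat → SW at lon -140°, lat -30°.
Square 6, 8: +6·2° lon, +8·1° lat → SW at lon -128°, lat -22°.
Subsquare x=23, a=0: +23·0.0833333° lon, +0·0.0416667° lat → SW at lon -126.083°, lat -22°.
Extended square 8, 9: +8·0.00833333° lon, +9·0.00416667° lat → SW at lon -126.017°, lat -21.9625°.
Cell spans 0.00833333° lon × 0.00416667° lat. NE corner is SW corner plus one full cell.
latitude -21.95833, longitude -126.00833.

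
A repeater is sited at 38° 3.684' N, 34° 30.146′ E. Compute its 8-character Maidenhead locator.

KM78gb04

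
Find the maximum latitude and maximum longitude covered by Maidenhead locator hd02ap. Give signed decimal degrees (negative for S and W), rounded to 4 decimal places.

Field H=7, D=3: +7·20° lon, +3·10° lat → SW at lon -40°, lat -60°.
Square 0, 2: +0·2° lon, +2·1° lat → SW at lon -40°, lat -58°.
Subsquare a=0, p=15: +0·0.0833333° lon, +15·0.0416667° lat → SW at lon -40°, lat -57.375°.
Cell spans 0.0833333° lon × 0.0416667° lat. NE corner is SW corner plus one full cell.
latitude -57.3333, longitude -39.9167.

-57.3333, -39.9167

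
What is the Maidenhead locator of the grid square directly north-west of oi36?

OI27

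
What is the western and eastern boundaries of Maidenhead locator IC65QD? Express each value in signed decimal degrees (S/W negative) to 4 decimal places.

-6.6667, -6.5833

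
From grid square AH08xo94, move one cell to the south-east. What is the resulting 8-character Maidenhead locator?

AH18ao03

Longitude extended square 9; +1 → 10, wraps to 0, carry into subsquare.
Longitude subsquare x = 23; +1 → 24, wraps to 0 = a, carry into square.
Longitude square 0; +1 → 1.
Latitude extended square 4; −1 → 3.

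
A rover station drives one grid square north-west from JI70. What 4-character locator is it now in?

JI61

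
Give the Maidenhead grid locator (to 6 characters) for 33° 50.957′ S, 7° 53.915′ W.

Offset from 180°W / 90°S: lon 172.1014°, lat 56.1507°.
Field (20°×10°, letters A–R): 172.1014/20 → 8 → I, 56.1507/10 → 5 → F; chars IF.
Square (2°×1°, digits 0–9): 12.1014/2 → 6, 6.1507/1 → 6; chars 66.
Subsquare (5′×2.5′, letters a–x): 0.1014/0.0833333 → 1 → b, 0.1507/0.0416667 → 3 → d; chars bd.

IF66bd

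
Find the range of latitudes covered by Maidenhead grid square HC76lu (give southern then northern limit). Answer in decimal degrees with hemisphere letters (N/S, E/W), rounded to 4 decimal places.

Field H=7, C=2: +7·20° lon, +2·10° lat → SW at lon -40°, lat -70°.
Square 7, 6: +7·2° lon, +6·1° lat → SW at lon -26°, lat -64°.
Subsquare l=11, u=20: +11·0.0833333° lon, +20·0.0416667° lat → SW at lon -25.0833°, lat -63.1667°.
Cell spans 0.0833333° lon × 0.0416667° lat.
south 63.1667° S, north 63.1250° S.

63.1667° S, 63.1250° S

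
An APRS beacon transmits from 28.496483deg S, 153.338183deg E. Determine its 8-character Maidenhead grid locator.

QG61qm00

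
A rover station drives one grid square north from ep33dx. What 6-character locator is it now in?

EP34da

Latitude subsquare x = 23; +1 → 24, wraps to 0 = a, carry into square.
Latitude square 3; +1 → 4.
The longitude characters are unchanged.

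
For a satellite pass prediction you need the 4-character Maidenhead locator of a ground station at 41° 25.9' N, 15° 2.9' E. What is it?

JN71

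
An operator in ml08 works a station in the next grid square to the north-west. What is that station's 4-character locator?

LL99

Longitude square 0; −1 → -1, wraps to 9, carry into field.
Longitude field M = 12; −1 → 11 = L.
Latitude square 8; +1 → 9.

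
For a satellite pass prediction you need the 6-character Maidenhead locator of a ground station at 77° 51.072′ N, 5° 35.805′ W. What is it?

IQ77eu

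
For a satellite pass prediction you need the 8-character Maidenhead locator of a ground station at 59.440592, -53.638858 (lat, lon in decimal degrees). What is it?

GO39ek35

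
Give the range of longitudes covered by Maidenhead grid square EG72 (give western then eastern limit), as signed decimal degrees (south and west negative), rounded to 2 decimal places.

Field E=4, G=6: +4·20° lon, +6·10° lat → SW at lon -100°, lat -30°.
Square 7, 2: +7·2° lon, +2·1° lat → SW at lon -86°, lat -28°.
Cell spans 2° lon × 1° lat.
west -86.00, east -84.00.

-86.00, -84.00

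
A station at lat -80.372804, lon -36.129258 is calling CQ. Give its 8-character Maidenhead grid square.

HA19wp40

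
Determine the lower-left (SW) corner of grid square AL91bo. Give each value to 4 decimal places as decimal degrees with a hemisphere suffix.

21.5833° N, 161.9167° W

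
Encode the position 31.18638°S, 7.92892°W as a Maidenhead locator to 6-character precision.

IF68at

Offset from 180°W / 90°S: lon 172.0711°, lat 58.8136°.
Field: lon ⌊172.0711/20⌋ = 8 → I; lat ⌊58.8136/10⌋ = 5 → F.
Square: lon ⌊12.0711/2⌋ = 6; lat ⌊8.8136/1⌋ = 8.
Subsquare: lon ⌊0.0711/0.0833333⌋ = 0 → a; lat ⌊0.8136/0.0416667⌋ = 19 → t.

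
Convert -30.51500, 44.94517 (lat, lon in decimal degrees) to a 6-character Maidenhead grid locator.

LF29ll

Offset from 180°W / 90°S: lon 224.9452°, lat 59.4850°.
Field: lon ⌊224.9452/20⌋ = 11 → L; lat ⌊59.4850/10⌋ = 5 → F.
Square: lon ⌊4.9452/2⌋ = 2; lat ⌊9.4850/1⌋ = 9.
Subsquare: lon ⌊0.9452/0.0833333⌋ = 11 → l; lat ⌊0.4850/0.0416667⌋ = 11 → l.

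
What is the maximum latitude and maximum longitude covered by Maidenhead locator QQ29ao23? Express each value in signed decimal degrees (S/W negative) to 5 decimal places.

79.60000, 144.02500

Field Q=16, Q=16: +16·20° lon, +16·10° lat → SW at lon 140°, lat 70°.
Square 2, 9: +2·2° lon, +9·1° lat → SW at lon 144°, lat 79°.
Subsquare a=0, o=14: +0·0.0833333° lon, +14·0.0416667° lat → SW at lon 144°, lat 79.5833°.
Extended square 2, 3: +2·0.00833333° lon, +3·0.00416667° lat → SW at lon 144.017°, lat 79.5958°.
Cell spans 0.00833333° lon × 0.00416667° lat. NE corner is SW corner plus one full cell.
latitude 79.60000, longitude 144.02500.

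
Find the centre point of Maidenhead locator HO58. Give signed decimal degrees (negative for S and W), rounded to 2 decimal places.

Field H=7, O=14: +7·20° lon, +14·10° lat → SW at lon -40°, lat 50°.
Square 5, 8: +5·2° lon, +8·1° lat → SW at lon -30°, lat 58°.
Cell spans 2° lon × 1° lat. Centre is SW corner plus half of each.
latitude 58.50, longitude -29.00.

58.50, -29.00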